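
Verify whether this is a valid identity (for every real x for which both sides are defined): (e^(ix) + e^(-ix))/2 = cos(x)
Yes, this is an identity.

Claim: (e^(ix) + e^(-ix))/2 = cos(x).
Reasoning: By Euler's formula e^(ix) = cos(x) + i·sin(x) and e^(-ix) = cos(x) - i·sin(x). Adding cancels the sine terms: e^(ix) + e^(-ix) = 2cos(x); divide by 2.
So the two sides agree for every real x for which both sides are defined.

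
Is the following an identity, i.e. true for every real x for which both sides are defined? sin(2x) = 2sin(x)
No, this is NOT an identity.

Claim: sin(2x) = 2sin(x).
Test a specific point where both sides are defined: x = π/3.
LHS = sin(2x) ≈ 0.8660
RHS = 2sin(x) ≈ 1.7321
Since 0.8660 ≠ 1.7321, the equation fails at this point, so it cannot hold for every real x for which both sides are defined.
The correct double-angle formula is sin(2x) = 2sin(x)cos(x).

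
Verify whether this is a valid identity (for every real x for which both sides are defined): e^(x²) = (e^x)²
Claim: e^(x²) = (e^x)².
Test a specific point where both sides are defined: x = 3.
LHS = e^(x²) ≈ 8103.0839
RHS = (e^x)² ≈ 403.4288
Since 8103.0839 ≠ 403.4288, the equation fails at this point, so it cannot hold for every real x for which both sides are defined.
(e^x)² = e^(2x), and 2x ≠ x² in general.

Conclusion: No, this is NOT an identity.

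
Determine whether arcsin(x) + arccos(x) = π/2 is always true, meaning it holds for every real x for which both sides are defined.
Claim: arcsin(x) + arccos(x) = π/2.
Reasoning: Both sides are defined for -1 ≤ x ≤ 1. Let θ = arcsin(x), so sin θ = x and θ ∈ [-π/2, π/2]. Then cos(π/2 - θ) = sin θ = x and π/2 - θ ∈ [0, π], which is exactly the range of arccos, so arccos(x) = π/2 - θ. Adding: arcsin(x) + arccos(x) = θ + (π/2 - θ) = π/2.
So the two sides agree for every real x for which both sides are defined.

Conclusion: Yes, this is an identity.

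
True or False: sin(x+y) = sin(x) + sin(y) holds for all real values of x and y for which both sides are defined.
False.

Claim: sin(x+y) = sin(x) + sin(y).
Test a specific point where both sides are defined: x = π/4, y = π/4.
LHS = sin(x+y) ≈ 1.0000
RHS = sin(x) + sin(y) ≈ 1.4142
Since 1.0000 ≠ 1.4142, the equation fails at this point, so it cannot hold for all real values of x and y for which both sides are defined.
The correct expansion is sin(x+y) = sin(x)cos(y) + cos(x)sin(y); sine is not additive.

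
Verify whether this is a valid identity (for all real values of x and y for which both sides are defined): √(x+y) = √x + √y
Claim: √(x+y) = √x + √y.
Test a specific point where both sides are defined: x = 2, y = 4.
LHS = √(x+y) ≈ 2.4495
RHS = √x + √y ≈ 3.4142
Since 2.4495 ≠ 3.4142, the equation fails at this point, so it cannot hold for all real values of x and y for which both sides are defined.
Squaring the right side gives x + 2√(xy) + y, not x + y.

Conclusion: No, this is NOT an identity.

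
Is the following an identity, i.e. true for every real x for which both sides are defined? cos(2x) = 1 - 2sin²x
Claim: cos(2x) = 1 - 2sin²x.
Reasoning: cos(2x) = cos²x - sin²x. Replace cos²x by 1 - sin²x: (1 - sin²x) - sin²x = 1 - 2sin²x.
So the two sides agree for every real x for which both sides are defined.

Conclusion: Yes, this is an identity.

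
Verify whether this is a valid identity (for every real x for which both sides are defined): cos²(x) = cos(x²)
Claim: cos²(x) = cos(x²).
Test a specific point where both sides are defined: x = π/4.
LHS = cos²(x) ≈ 0.5000
RHS = cos(x²) ≈ 0.8157
Since 0.5000 ≠ 0.8157, the equation fails at this point, so it cannot hold for every real x for which both sides are defined.
cos²(x) means (cos x)², squaring the output; cos(x²) squares the input. These are different functions.

Conclusion: No, this is NOT an identity.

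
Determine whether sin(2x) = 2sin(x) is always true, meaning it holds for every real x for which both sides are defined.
Claim: sin(2x) = 2sin(x).
Test a specific point where both sides are defined: x = 3π/4.
LHS = sin(2x) ≈ -1.0000
RHS = 2sin(x) ≈ 1.4142
Since -1.0000 ≠ 1.4142, the equation fails at this point, so it cannot hold for every real x for which both sides are defined.
The correct double-angle formula is sin(2x) = 2sin(x)cos(x).

Conclusion: No, this is NOT an identity.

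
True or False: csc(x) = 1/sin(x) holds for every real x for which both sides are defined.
Claim: csc(x) = 1/sin(x).
Reasoning: csc(x) is by definition the reciprocal of sin(x), wherever sin(x) ≠ 0.
So the two sides agree for every real x for which both sides are defined.

Conclusion: True.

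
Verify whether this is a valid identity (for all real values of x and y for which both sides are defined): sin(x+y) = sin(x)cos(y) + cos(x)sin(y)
Yes, this is an identity.

Claim: sin(x+y) = sin(x)cos(y) + cos(x)sin(y).
Reasoning: By Euler's formula e^(i(x+y)) = e^(ix)·e^(iy) = (cos x + i·sin x)(cos y + i·sin y). The imaginary part of the left side is sin(x+y); the imaginary part of the product is sin(x)cos(y) + cos(x)sin(y).
So the two sides agree for all real values of x and y for which both sides are defined.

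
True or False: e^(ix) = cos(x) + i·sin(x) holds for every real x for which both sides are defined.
Claim: e^(ix) = cos(x) + i·sin(x).
Reasoning: Euler's formula. Expand e^(ix) = Σ (ix)^k / k!. Since i² = -1, the even-k terms are Σ (-1)^m x^(2m)/(2m)! = cos(x) and the odd-k terms are i · Σ (-1)^m x^(2m+1)/(2m+1)! = i·sin(x).
So the two sides agree for every real x for which both sides are defined.

Conclusion: True.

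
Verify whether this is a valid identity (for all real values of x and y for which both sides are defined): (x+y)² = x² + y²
Claim: (x+y)² = x² + y².
Test a specific point where both sides are defined: x = 3/2, y = 1/2.
LHS = (x+y)² ≈ 4.0000
RHS = x² + y² ≈ 2.5000
Since 4.0000 ≠ 2.5000, the equation fails at this point, so it cannot hold for all real values of x and y for which both sides are defined.
The correct expansion is (x+y)² = x² + 2xy + y²; the cross term 2xy is missing.

Conclusion: No, this is NOT an identity.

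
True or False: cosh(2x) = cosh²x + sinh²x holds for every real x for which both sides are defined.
Claim: cosh(2x) = cosh²x + sinh²x.
Reasoning: cosh²x = (e^(2x) + 2 + e^(-2x))/4 and sinh²x = (e^(2x) - 2 + e^(-2x))/4. Adding gives (2e^(2x) + 2e^(-2x))/4 = (e^(2x) + e^(-2x))/2 = cosh(2x).
So the two sides agree for every real x for which both sides are defined.

Conclusion: True.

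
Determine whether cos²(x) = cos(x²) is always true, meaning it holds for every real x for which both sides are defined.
No, this is NOT an identity.

Claim: cos²(x) = cos(x²).
Test a specific point where both sides are defined: x = 2π/3.
LHS = cos²(x) ≈ 0.2500
RHS = cos(x²) ≈ -0.3202
Since 0.2500 ≠ -0.3202, the equation fails at this point, so it cannot hold for every real x for which both sides are defined.
cos²(x) means (cos x)², squaring the output; cos(x²) squares the input. These are different functions.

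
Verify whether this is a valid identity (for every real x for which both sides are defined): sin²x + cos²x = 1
Yes, this is an identity.

Claim: sin²x + cos²x = 1.
Reasoning: The point (cos x, sin x) lies on the unit circle X² + Y² = 1, so cos²x + sin²x = 1 for every real x.
So the two sides agree for every real x for which both sides are defined.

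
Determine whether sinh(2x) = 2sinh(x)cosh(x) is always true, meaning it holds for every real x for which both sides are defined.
Claim: sinh(2x) = 2sinh(x)cosh(x).
Reasoning: 2sinh(x)cosh(x) = 2 · (e^x - e^-x)/2 · (e^x + e^-x)/2 = (e^(2x) - e^(-2x))/2 = sinh(2x).
So the two sides agree for every real x for which both sides are defined.

Conclusion: Yes, this is an identity.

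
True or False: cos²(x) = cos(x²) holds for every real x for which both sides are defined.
False.

Claim: cos²(x) = cos(x²).
Test a specific point where both sides are defined: x = π/3.
LHS = cos²(x) ≈ 0.2500
RHS = cos(x²) ≈ 0.4566
Since 0.2500 ≠ 0.4566, the equation fails at this point, so it cannot hold for every real x for which both sides are defined.
cos²(x) means (cos x)², squaring the output; cos(x²) squares the input. These are different functions.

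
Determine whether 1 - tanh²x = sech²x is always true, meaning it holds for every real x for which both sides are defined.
Yes, this is an identity.

Claim: 1 - tanh²x = sech²x.
Reasoning: Divide cosh²x - sinh²x = 1 through by cosh²x (never zero): 1 - tanh²x = 1/cosh²x = sech²x.
So the two sides agree for every real x for which both sides are defined.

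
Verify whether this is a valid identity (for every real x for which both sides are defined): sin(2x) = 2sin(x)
No, this is NOT an identity.

Claim: sin(2x) = 2sin(x).
Test a specific point where both sides are defined: x = π/6.
LHS = sin(2x) ≈ 0.8660
RHS = 2sin(x) ≈ 1.0000
Since 0.8660 ≠ 1.0000, the equation fails at this point, so it cannot hold for every real x for which both sides are defined.
The correct double-angle formula is sin(2x) = 2sin(x)cos(x).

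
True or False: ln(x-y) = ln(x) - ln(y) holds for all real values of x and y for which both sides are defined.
False.

Claim: ln(x-y) = ln(x) - ln(y).
Test a specific point where both sides are defined: x = 5, y = 4.
LHS = ln(x-y) ≈ 0.0000
RHS = ln(x) - ln(y) ≈ 0.2231
Since 0.0000 ≠ 0.2231, the equation fails at this point, so it cannot hold for all real values of x and y for which both sides are defined.
ln(x) - ln(y) = ln(x/y), not ln(x-y).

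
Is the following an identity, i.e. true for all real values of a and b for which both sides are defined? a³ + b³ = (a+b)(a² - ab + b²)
Yes, this is an identity.

Claim: a³ + b³ = (a+b)(a² - ab + b²).
Reasoning: Expand the right side: (a+b)(a² - ab + b²) = a³ - a²b + ab² + a²b - ab² + b³ = a³ + b³ (the middle terms cancel in pairs).
So the two sides agree for all real values of a and b for which both sides are defined.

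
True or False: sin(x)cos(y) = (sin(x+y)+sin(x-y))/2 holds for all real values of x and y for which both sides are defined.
True.

Claim: sin(x)cos(y) = (sin(x+y)+sin(x-y))/2.
Reasoning: sin(x+y) = sin(x)cos(y) + cos(x)sin(y) and sin(x-y) = sin(x)cos(y) - cos(x)sin(y). Adding, sin(x+y) + sin(x-y) = 2sin(x)cos(y); divide by 2.
So the two sides agree for all real values of x and y for which both sides are defined.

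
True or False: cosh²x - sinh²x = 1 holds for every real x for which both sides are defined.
True.

Claim: cosh²x - sinh²x = 1.
Reasoning: With cosh(x) = (e^x + e^-x)/2 and sinh(x) = (e^x - e^-x)/2: cosh²x = (e^(2x) + 2 + e^(-2x))/4 and sinh²x = (e^(2x) - 2 + e^(-2x))/4. Subtracting leaves 4/4 = 1.
So the two sides agree for every real x for which both sides are defined.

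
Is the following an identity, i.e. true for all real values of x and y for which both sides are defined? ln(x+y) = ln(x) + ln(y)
Claim: ln(x+y) = ln(x) + ln(y).
Test a specific point where both sides are defined: x = 2, y = 4.
LHS = ln(x+y) ≈ 1.7918
RHS = ln(x) + ln(y) ≈ 2.0794
Since 1.7918 ≠ 2.0794, the equation fails at this point, so it cannot hold for all real values of x and y for which both sides are defined.
ln(x) + ln(y) = ln(xy), not ln(x+y).

Conclusion: No, this is NOT an identity.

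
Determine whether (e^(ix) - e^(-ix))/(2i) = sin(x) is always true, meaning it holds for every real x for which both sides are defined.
Yes, this is an identity.

Claim: (e^(ix) - e^(-ix))/(2i) = sin(x).
Reasoning: By Euler's formula e^(ix) = cos(x) + i·sin(x) and e^(-ix) = cos(x) - i·sin(x). Subtracting cancels the cosine terms: e^(ix) - e^(-ix) = 2i·sin(x); divide by 2i.
So the two sides agree for every real x for which both sides are defined.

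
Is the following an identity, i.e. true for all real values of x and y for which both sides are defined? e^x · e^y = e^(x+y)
Yes, this is an identity.

Claim: e^x · e^y = e^(x+y).
Reasoning: This is the law of exponents for a common base: multiplying powers adds exponents. E.g. from the series, (Σ x^j/j!)(Σ y^k/k!) = Σ_m (Σ_{j+k=m} x^j y^k/(j!k!)) = Σ_m (x+y)^m/m! by the binomial theorem.
So the two sides agree for all real values of x and y for which both sides are defined.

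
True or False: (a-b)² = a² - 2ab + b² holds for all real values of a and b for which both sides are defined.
True.

Claim: (a-b)² = a² - 2ab + b².
Reasoning: Expand: (a-b)² = (a-b)(a-b) = a·a - a·b - b·a + b·b = a² - 2ab + b².
So the two sides agree for all real values of a and b for which both sides are defined.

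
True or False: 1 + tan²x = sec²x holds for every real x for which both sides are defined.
Claim: 1 + tan²x = sec²x.
Reasoning: Start from sin²x + cos²x = 1 and divide every term by cos²x (allowed wherever tan x and sec x are defined): tan²x + 1 = 1/cos²x = sec²x.
So the two sides agree for every real x for which both sides are defined.

Conclusion: True.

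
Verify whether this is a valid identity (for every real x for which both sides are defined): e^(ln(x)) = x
Yes, this is an identity.

Claim: e^(ln(x)) = x.
Reasoning: For x > 0, ln(x) is by definition the exponent p such that e^p = x. Raising e to that exponent therefore returns x: e^(ln x) = x.
So the two sides agree for every real x for which both sides are defined.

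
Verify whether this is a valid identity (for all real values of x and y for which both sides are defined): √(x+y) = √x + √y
No, this is NOT an identity.

Claim: √(x+y) = √x + √y.
Test a specific point where both sides are defined: x = 2, y = 3.
LHS = √(x+y) ≈ 2.2361
RHS = √x + √y ≈ 3.1463
Since 2.2361 ≠ 3.1463, the equation fails at this point, so it cannot hold for all real values of x and y for which both sides are defined.
Squaring the right side gives x + 2√(xy) + y, not x + y.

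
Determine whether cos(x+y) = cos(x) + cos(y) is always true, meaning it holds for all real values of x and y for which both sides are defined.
No, this is NOT an identity.

Claim: cos(x+y) = cos(x) + cos(y).
Test a specific point where both sides are defined: x = π/4, y = π/3.
LHS = cos(x+y) ≈ -0.2588
RHS = cos(x) + cos(y) ≈ 1.2071
Since -0.2588 ≠ 1.2071, the equation fails at this point, so it cannot hold for all real values of x and y for which both sides are defined.
The correct expansion is cos(x+y) = cos(x)cos(y) - sin(x)sin(y); cosine is not additive.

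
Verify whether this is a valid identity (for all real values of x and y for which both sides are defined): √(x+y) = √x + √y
No, this is NOT an identity.

Claim: √(x+y) = √x + √y.
Test a specific point where both sides are defined: x = 4, y = 3/2.
LHS = √(x+y) ≈ 2.3452
RHS = √x + √y ≈ 3.2247
Since 2.3452 ≠ 3.2247, the equation fails at this point, so it cannot hold for all real values of x and y for which both sides are defined.
Squaring the right side gives x + 2√(xy) + y, not x + y.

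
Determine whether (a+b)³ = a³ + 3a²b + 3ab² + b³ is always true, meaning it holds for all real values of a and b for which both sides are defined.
Yes, this is an identity.

Claim: (a+b)³ = a³ + 3a²b + 3ab² + b³.
Reasoning: (a+b)³ = (a+b)(a+b)² = (a+b)(a² + 2ab + b²) = a³ + 2a²b + ab² + a²b + 2ab² + b³ = a³ + 3a²b + 3ab² + b³.
So the two sides agree for all real values of a and b for which both sides are defined.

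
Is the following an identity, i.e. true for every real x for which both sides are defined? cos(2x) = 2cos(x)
No, this is NOT an identity.

Claim: cos(2x) = 2cos(x).
Test a specific point where both sides are defined: x = -π/3.
LHS = cos(2x) ≈ -0.5000
RHS = 2cos(x) ≈ 1.0000
Since -0.5000 ≠ 1.0000, the equation fails at this point, so it cannot hold for every real x for which both sides are defined.
The correct double-angle formula is cos(2x) = cos²x - sin²x.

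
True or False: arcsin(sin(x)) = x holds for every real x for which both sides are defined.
Claim: arcsin(sin(x)) = x.
Test a specific point where both sides are defined: x = π.
LHS = arcsin(sin(x)) ≈ 0.0000
RHS = x ≈ 3.1416
Since 0.0000 ≠ 3.1416, the equation fails at this point, so it cannot hold for every real x for which both sides are defined.
arcsin only returns values in [-π/2, π/2], so arcsin(sin(x)) = x holds only for x in that interval, not for all real x.

Conclusion: False.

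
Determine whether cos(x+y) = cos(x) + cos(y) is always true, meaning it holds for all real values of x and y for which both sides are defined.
Claim: cos(x+y) = cos(x) + cos(y).
Test a specific point where both sides are defined: x = π/6, y = -π/6.
LHS = cos(x+y) ≈ 1.0000
RHS = cos(x) + cos(y) ≈ 1.7321
Since 1.0000 ≠ 1.7321, the equation fails at this point, so it cannot hold for all real values of x and y for which both sides are defined.
The correct expansion is cos(x+y) = cos(x)cos(y) - sin(x)sin(y); cosine is not additive.

Conclusion: No, this is NOT an identity.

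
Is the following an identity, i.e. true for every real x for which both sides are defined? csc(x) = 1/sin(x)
Yes, this is an identity.

Claim: csc(x) = 1/sin(x).
Reasoning: csc(x) is by definition the reciprocal of sin(x), wherever sin(x) ≠ 0.
So the two sides agree for every real x for which both sides are defined.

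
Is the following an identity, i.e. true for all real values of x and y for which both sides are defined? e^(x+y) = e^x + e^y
Claim: e^(x+y) = e^x + e^y.
Test a specific point where both sides are defined: x = 5, y = -1.
LHS = e^(x+y) ≈ 54.5982
RHS = e^x + e^y ≈ 148.7810
Since 54.5982 ≠ 148.7810, the equation fails at this point, so it cannot hold for all real values of x and y for which both sides are defined.
The correct rule is e^(x+y) = e^x · e^y (a product, not a sum).

Conclusion: No, this is NOT an identity.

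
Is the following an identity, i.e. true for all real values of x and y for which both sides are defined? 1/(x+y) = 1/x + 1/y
No, this is NOT an identity.

Claim: 1/(x+y) = 1/x + 1/y.
Test a specific point where both sides are defined: x = 1, y = 3/2.
LHS = 1/(x+y) ≈ 0.4000
RHS = 1/x + 1/y ≈ 1.6667
Since 0.4000 ≠ 1.6667, the equation fails at this point, so it cannot hold for all real values of x and y for which both sides are defined.
1/x + 1/y = (x+y)/(xy), which is not 1/(x+y).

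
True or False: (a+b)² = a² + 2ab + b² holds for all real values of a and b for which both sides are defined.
Claim: (a+b)² = a² + 2ab + b².
Reasoning: Expand: (a+b)² = (a+b)(a+b) = a·a + a·b + b·a + b·b = a² + 2ab + b².
So the two sides agree for all real values of a and b for which both sides are defined.

Conclusion: True.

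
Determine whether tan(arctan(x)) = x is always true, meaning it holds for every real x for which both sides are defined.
Claim: tan(arctan(x)) = x.
Reasoning: For every real x, arctan(x) is by definition the angle in (-π/2, π/2) whose tangent equals x. Taking the tangent of that angle returns x.
So the two sides agree for every real x for which both sides are defined.

Conclusion: Yes, this is an identity.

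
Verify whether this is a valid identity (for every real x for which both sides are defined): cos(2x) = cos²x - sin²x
Yes, this is an identity.

Claim: cos(2x) = cos²x - sin²x.
Reasoning: Put y = x in the addition formula cos(x+y) = cos(x)cos(y) - sin(x)sin(y): cos(2x) = cos²x - sin²x.
So the two sides agree for every real x for which both sides are defined.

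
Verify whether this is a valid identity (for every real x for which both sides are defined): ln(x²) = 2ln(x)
Yes, this is an identity.

Claim: ln(x²) = 2ln(x).
Reasoning: The right side requires x > 0. For x > 0, x² = (e^(ln x))² = e^(2ln x), so ln(x²) = 2ln(x). (For x < 0 the right side is undefined, so those values are outside the claim.)
So the two sides agree for every real x for which both sides are defined.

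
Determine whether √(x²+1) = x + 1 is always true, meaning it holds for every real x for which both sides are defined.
No, this is NOT an identity.

Claim: √(x²+1) = x + 1.
Test a specific point where both sides are defined: x = 1/2.
LHS = √(x²+1) ≈ 1.1180
RHS = x + 1 ≈ 1.5000
Since 1.1180 ≠ 1.5000, the equation fails at this point, so it cannot hold for every real x for which both sides are defined.
(x+1)² = x² + 2x + 1 ≠ x² + 1 unless x = 0.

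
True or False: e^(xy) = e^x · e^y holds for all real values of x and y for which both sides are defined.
False.

Claim: e^(xy) = e^x · e^y.
Test a specific point where both sides are defined: x = 1/2, y = 1/2.
LHS = e^(xy) ≈ 1.2840
RHS = e^x · e^y ≈ 2.7183
Since 1.2840 ≠ 2.7183, the equation fails at this point, so it cannot hold for all real values of x and y for which both sides are defined.
e^x · e^y = e^(x+y), not e^(xy).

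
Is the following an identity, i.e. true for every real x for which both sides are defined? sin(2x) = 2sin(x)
Claim: sin(2x) = 2sin(x).
Test a specific point where both sides are defined: x = -π/2.
LHS = sin(2x) ≈ 0.0000
RHS = 2sin(x) ≈ -2.0000
Since 0.0000 ≠ -2.0000, the equation fails at this point, so it cannot hold for every real x for which both sides are defined.
The correct double-angle formula is sin(2x) = 2sin(x)cos(x).

Conclusion: No, this is NOT an identity.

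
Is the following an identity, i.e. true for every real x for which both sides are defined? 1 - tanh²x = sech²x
Claim: 1 - tanh²x = sech²x.
Reasoning: Divide cosh²x - sinh²x = 1 through by cosh²x (never zero): 1 - tanh²x = 1/cosh²x = sech²x.
So the two sides agree for every real x for which both sides are defined.

Conclusion: Yes, this is an identity.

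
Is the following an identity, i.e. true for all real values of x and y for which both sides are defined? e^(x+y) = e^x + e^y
No, this is NOT an identity.

Claim: e^(x+y) = e^x + e^y.
Test a specific point where both sides are defined: x = 5, y = 1.
LHS = e^(x+y) ≈ 403.4288
RHS = e^x + e^y ≈ 151.1314
Since 403.4288 ≠ 151.1314, the equation fails at this point, so it cannot hold for all real values of x and y for which both sides are defined.
The correct rule is e^(x+y) = e^x · e^y (a product, not a sum).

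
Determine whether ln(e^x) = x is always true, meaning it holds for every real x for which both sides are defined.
Claim: ln(e^x) = x.
Reasoning: ln is the inverse of the exponential: ln(e^x) asks for the exponent p with e^p = e^x, and since e^p is one-to-one that exponent is p = x.
So the two sides agree for every real x for which both sides are defined.

Conclusion: Yes, this is an identity.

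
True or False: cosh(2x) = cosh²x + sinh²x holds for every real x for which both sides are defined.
Claim: cosh(2x) = cosh²x + sinh²x.
Reasoning: cosh²x = (e^(2x) + 2 + e^(-2x))/4 and sinh²x = (e^(2x) - 2 + e^(-2x))/4. Adding gives (2e^(2x) + 2e^(-2x))/4 = (e^(2x) + e^(-2x))/2 = cosh(2x).
So the two sides agree for every real x for which both sides are defined.

Conclusion: True.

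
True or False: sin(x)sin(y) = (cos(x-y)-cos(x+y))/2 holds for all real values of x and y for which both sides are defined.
Claim: sin(x)sin(y) = (cos(x-y)-cos(x+y))/2.
Reasoning: cos(x-y) = cos(x)cos(y) + sin(x)sin(y) and cos(x+y) = cos(x)cos(y) - sin(x)sin(y). Subtracting, cos(x-y) - cos(x+y) = 2sin(x)sin(y); divide by 2.
So the two sides agree for all real values of x and y for which both sides are defined.

Conclusion: True.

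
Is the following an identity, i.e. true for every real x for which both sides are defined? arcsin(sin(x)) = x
Claim: arcsin(sin(x)) = x.
Test a specific point where both sides are defined: x = 3π/4.
LHS = arcsin(sin(x)) ≈ 0.7854
RHS = x ≈ 2.3562
Since 0.7854 ≠ 2.3562, the equation fails at this point, so it cannot hold for every real x for which both sides are defined.
arcsin only returns values in [-π/2, π/2], so arcsin(sin(x)) = x holds only for x in that interval, not for all real x.

Conclusion: No, this is NOT an identity.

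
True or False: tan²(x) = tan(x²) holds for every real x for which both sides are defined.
Claim: tan²(x) = tan(x²).
Test a specific point where both sides are defined: x = π/4.
LHS = tan²(x) ≈ 1.0000
RHS = tan(x²) ≈ 0.7092
Since 1.0000 ≠ 0.7092, the equation fails at this point, so it cannot hold for every real x for which both sides are defined.
tan²(x) means (tan x)², squaring the output; tan(x²) squares the input. These are different functions.

Conclusion: False.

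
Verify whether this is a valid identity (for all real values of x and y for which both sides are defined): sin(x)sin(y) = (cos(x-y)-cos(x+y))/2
Claim: sin(x)sin(y) = (cos(x-y)-cos(x+y))/2.
Reasoning: cos(x-y) = cos(x)cos(y) + sin(x)sin(y) and cos(x+y) = cos(x)cos(y) - sin(x)sin(y). Subtracting, cos(x-y) - cos(x+y) = 2sin(x)sin(y); divide by 2.
So the two sides agree for all real values of x and y for which both sides are defined.

Conclusion: Yes, this is an identity.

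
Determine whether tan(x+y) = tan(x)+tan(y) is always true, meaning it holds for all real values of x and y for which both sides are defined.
Claim: tan(x+y) = tan(x)+tan(y).
Test a specific point where both sides are defined: x = -π/4, y = -π/3.
LHS = tan(x+y) ≈ 3.7321
RHS = tan(x)+tan(y) ≈ -2.7321
Since 3.7321 ≠ -2.7321, the equation fails at this point, so it cannot hold for all real values of x and y for which both sides are defined.
The correct formula is tan(x+y) = (tan(x) + tan(y))/(1 - tan(x)tan(y)).

Conclusion: No, this is NOT an identity.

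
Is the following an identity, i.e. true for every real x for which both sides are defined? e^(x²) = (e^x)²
No, this is NOT an identity.

Claim: e^(x²) = (e^x)².
Test a specific point where both sides are defined: x = -2.
LHS = e^(x²) ≈ 54.5982
RHS = (e^x)² ≈ 0.0183
Since 54.5982 ≠ 0.0183, the equation fails at this point, so it cannot hold for every real x for which both sides are defined.
(e^x)² = e^(2x), and 2x ≠ x² in general.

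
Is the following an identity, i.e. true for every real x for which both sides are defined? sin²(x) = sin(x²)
Claim: sin²(x) = sin(x²).
Test a specific point where both sides are defined: x = -π/2.
LHS = sin²(x) ≈ 1.0000
RHS = sin(x²) ≈ 0.6243
Since 1.0000 ≠ 0.6243, the equation fails at this point, so it cannot hold for every real x for which both sides are defined.
sin²(x) means (sin x)², squaring the output; sin(x²) squares the input. These are different functions.

Conclusion: No, this is NOT an identity.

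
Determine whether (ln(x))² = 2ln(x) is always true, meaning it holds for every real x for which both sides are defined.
No, this is NOT an identity.

Claim: (ln(x))² = 2ln(x).
Test a specific point where both sides are defined: x = 4.
LHS = (ln(x))² ≈ 1.9218
RHS = 2ln(x) ≈ 2.7726
Since 1.9218 ≠ 2.7726, the equation fails at this point, so it cannot hold for every real x for which both sides are defined.
2ln(x) equals ln(x²), which is not the same as (ln x)².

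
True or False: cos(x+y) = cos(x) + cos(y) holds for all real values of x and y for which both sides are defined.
False.

Claim: cos(x+y) = cos(x) + cos(y).
Test a specific point where both sides are defined: x = -π/6, y = -π/6.
LHS = cos(x+y) ≈ 0.5000
RHS = cos(x) + cos(y) ≈ 1.7321
Since 0.5000 ≠ 1.7321, the equation fails at this point, so it cannot hold for all real values of x and y for which both sides are defined.
The correct expansion is cos(x+y) = cos(x)cos(y) - sin(x)sin(y); cosine is not additive.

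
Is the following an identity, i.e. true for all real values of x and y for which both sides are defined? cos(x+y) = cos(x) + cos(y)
No, this is NOT an identity.

Claim: cos(x+y) = cos(x) + cos(y).
Test a specific point where both sides are defined: x = π/4, y = 2π/3.
LHS = cos(x+y) ≈ -0.9659
RHS = cos(x) + cos(y) ≈ 0.2071
Since -0.9659 ≠ 0.2071, the equation fails at this point, so it cannot hold for all real values of x and y for which both sides are defined.
The correct expansion is cos(x+y) = cos(x)cos(y) - sin(x)sin(y); cosine is not additive.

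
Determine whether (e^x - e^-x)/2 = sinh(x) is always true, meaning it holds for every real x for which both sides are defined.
Yes, this is an identity.

Claim: (e^x - e^-x)/2 = sinh(x).
Reasoning: This is exactly the definition of the hyperbolic sine: sinh(x) := (e^x - e^-x)/2.
So the two sides agree for every real x for which both sides are defined.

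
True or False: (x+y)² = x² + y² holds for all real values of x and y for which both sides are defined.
False.

Claim: (x+y)² = x² + y².
Test a specific point where both sides are defined: x = -1, y = 2.
LHS = (x+y)² ≈ 1.0000
RHS = x² + y² ≈ 5.0000
Since 1.0000 ≠ 5.0000, the equation fails at this point, so it cannot hold for all real values of x and y for which both sides are defined.
The correct expansion is (x+y)² = x² + 2xy + y²; the cross term 2xy is missing.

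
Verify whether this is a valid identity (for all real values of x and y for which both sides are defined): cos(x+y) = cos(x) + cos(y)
Claim: cos(x+y) = cos(x) + cos(y).
Test a specific point where both sides are defined: x = π, y = 3π/4.
LHS = cos(x+y) ≈ 0.7071
RHS = cos(x) + cos(y) ≈ -1.7071
Since 0.7071 ≠ -1.7071, the equation fails at this point, so it cannot hold for all real values of x and y for which both sides are defined.
The correct expansion is cos(x+y) = cos(x)cos(y) - sin(x)sin(y); cosine is not additive.

Conclusion: No, this is NOT an identity.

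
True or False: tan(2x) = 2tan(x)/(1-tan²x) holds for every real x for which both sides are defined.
True.

Claim: tan(2x) = 2tan(x)/(1-tan²x).
Reasoning: tan(2x) = sin(2x)/cos(2x) = 2sin(x)cos(x) / (cos²x - sin²x). Divide numerator and denominator by cos²x: 2tan(x) / (1 - tan²x).
So the two sides agree for every real x for which both sides are defined.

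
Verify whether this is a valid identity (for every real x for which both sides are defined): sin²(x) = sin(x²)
No, this is NOT an identity.

Claim: sin²(x) = sin(x²).
Test a specific point where both sides are defined: x = -π/2.
LHS = sin²(x) ≈ 1.0000
RHS = sin(x²) ≈ 0.6243
Since 1.0000 ≠ 0.6243, the equation fails at this point, so it cannot hold for every real x for which both sides are defined.
sin²(x) means (sin x)², squaring the output; sin(x²) squares the input. These are different functions.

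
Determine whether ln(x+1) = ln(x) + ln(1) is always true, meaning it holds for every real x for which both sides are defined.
Claim: ln(x+1) = ln(x) + ln(1).
Test a specific point where both sides are defined: x = 2.
LHS = ln(x+1) ≈ 1.0986
RHS = ln(x) + ln(1) ≈ 0.6931
Since 1.0986 ≠ 0.6931, the equation fails at this point, so it cannot hold for every real x for which both sides are defined.
ln(1) = 0, so the right side is just ln(x), which differs from ln(x+1).

Conclusion: No, this is NOT an identity.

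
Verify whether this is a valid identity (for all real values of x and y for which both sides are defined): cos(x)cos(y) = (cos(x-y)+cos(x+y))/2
Yes, this is an identity.

Claim: cos(x)cos(y) = (cos(x-y)+cos(x+y))/2.
Reasoning: cos(x-y) = cos(x)cos(y) + sin(x)sin(y) and cos(x+y) = cos(x)cos(y) - sin(x)sin(y). Adding, cos(x-y) + cos(x+y) = 2cos(x)cos(y); divide by 2.
So the two sides agree for all real values of x and y for which both sides are defined.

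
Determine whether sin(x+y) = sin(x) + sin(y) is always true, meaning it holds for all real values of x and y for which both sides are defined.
Claim: sin(x+y) = sin(x) + sin(y).
Test a specific point where both sides are defined: x = -π/3, y = -π/3.
LHS = sin(x+y) ≈ -0.8660
RHS = sin(x) + sin(y) ≈ -1.7321
Since -0.8660 ≠ -1.7321, the equation fails at this point, so it cannot hold for all real values of x and y for which both sides are defined.
The correct expansion is sin(x+y) = sin(x)cos(y) + cos(x)sin(y); sine is not additive.

Conclusion: No, this is NOT an identity.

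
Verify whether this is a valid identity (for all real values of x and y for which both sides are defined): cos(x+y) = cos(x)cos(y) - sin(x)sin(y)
Claim: cos(x+y) = cos(x)cos(y) - sin(x)sin(y).
Reasoning: By Euler's formula e^(i(x+y)) = e^(ix)·e^(iy) = (cos x + i·sin x)(cos y + i·sin y). The real part of the left side is cos(x+y); the real part of the product is cos(x)cos(y) - sin(x)sin(y) (since i·i = -1).
So the two sides agree for all real values of x and y for which both sides are defined.

Conclusion: Yes, this is an identity.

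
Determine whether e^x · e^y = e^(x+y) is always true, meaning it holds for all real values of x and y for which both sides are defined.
Yes, this is an identity.

Claim: e^x · e^y = e^(x+y).
Reasoning: This is the law of exponents for a common base: multiplying powers adds exponents. E.g. from the series, (Σ x^j/j!)(Σ y^k/k!) = Σ_m (Σ_{j+k=m} x^j y^k/(j!k!)) = Σ_m (x+y)^m/m! by the binomial theorem.
So the two sides agree for all real values of x and y for which both sides are defined.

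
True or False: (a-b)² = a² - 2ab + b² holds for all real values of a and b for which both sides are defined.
Claim: (a-b)² = a² - 2ab + b².
Reasoning: Expand: (a-b)² = (a-b)(a-b) = a·a - a·b - b·a + b·b = a² - 2ab + b².
So the two sides agree for all real values of a and b for which both sides are defined.

Conclusion: True.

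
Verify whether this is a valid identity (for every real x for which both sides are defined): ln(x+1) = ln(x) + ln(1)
Claim: ln(x+1) = ln(x) + ln(1).
Test a specific point where both sides are defined: x = 2.
LHS = ln(x+1) ≈ 1.0986
RHS = ln(x) + ln(1) ≈ 0.6931
Since 1.0986 ≠ 0.6931, the equation fails at this point, so it cannot hold for every real x for which both sides are defined.
ln(1) = 0, so the right side is just ln(x), which differs from ln(x+1).

Conclusion: No, this is NOT an identity.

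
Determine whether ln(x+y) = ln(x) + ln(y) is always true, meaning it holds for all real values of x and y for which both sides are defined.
No, this is NOT an identity.

Claim: ln(x+y) = ln(x) + ln(y).
Test a specific point where both sides are defined: x = 3, y = 4.
LHS = ln(x+y) ≈ 1.9459
RHS = ln(x) + ln(y) ≈ 2.4849
Since 1.9459 ≠ 2.4849, the equation fails at this point, so it cannot hold for all real values of x and y for which both sides are defined.
ln(x) + ln(y) = ln(xy), not ln(x+y).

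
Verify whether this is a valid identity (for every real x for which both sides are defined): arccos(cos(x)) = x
No, this is NOT an identity.

Claim: arccos(cos(x)) = x.
Test a specific point where both sides are defined: x = -π/3.
LHS = arccos(cos(x)) ≈ 1.0472
RHS = x ≈ -1.0472
Since 1.0472 ≠ -1.0472, the equation fails at this point, so it cannot hold for every real x for which both sides are defined.
arccos only returns values in [0, π], so arccos(cos(x)) = x holds only for x in that interval, not for all real x.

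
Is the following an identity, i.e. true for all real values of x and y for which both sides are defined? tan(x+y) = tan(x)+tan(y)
No, this is NOT an identity.

Claim: tan(x+y) = tan(x)+tan(y).
Test a specific point where both sides are defined: x = 3π/4, y = π/3.
LHS = tan(x+y) ≈ 0.2679
RHS = tan(x)+tan(y) ≈ 0.7321
Since 0.2679 ≠ 0.7321, the equation fails at this point, so it cannot hold for all real values of x and y for which both sides are defined.
The correct formula is tan(x+y) = (tan(x) + tan(y))/(1 - tan(x)tan(y)).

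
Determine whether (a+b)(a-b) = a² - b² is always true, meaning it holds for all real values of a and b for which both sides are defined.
Claim: (a+b)(a-b) = a² - b².
Reasoning: Expand: (a+b)(a-b) = a² - ab + ba - b² = a² - b² (the cross terms cancel).
So the two sides agree for all real values of a and b for which both sides are defined.

Conclusion: Yes, this is an identity.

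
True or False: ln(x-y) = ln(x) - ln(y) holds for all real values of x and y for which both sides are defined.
False.

Claim: ln(x-y) = ln(x) - ln(y).
Test a specific point where both sides are defined: x = 5, y = 3.
LHS = ln(x-y) ≈ 0.6931
RHS = ln(x) - ln(y) ≈ 0.5108
Since 0.6931 ≠ 0.5108, the equation fails at this point, so it cannot hold for all real values of x and y for which both sides are defined.
ln(x) - ln(y) = ln(x/y), not ln(x-y).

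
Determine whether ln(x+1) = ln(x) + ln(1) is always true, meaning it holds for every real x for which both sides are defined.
No, this is NOT an identity.

Claim: ln(x+1) = ln(x) + ln(1).
Test a specific point where both sides are defined: x = 2.
LHS = ln(x+1) ≈ 1.0986
RHS = ln(x) + ln(1) ≈ 0.6931
Since 1.0986 ≠ 0.6931, the equation fails at this point, so it cannot hold for every real x for which both sides are defined.
ln(1) = 0, so the right side is just ln(x), which differs from ln(x+1).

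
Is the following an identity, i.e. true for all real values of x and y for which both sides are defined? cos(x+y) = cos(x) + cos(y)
No, this is NOT an identity.

Claim: cos(x+y) = cos(x) + cos(y).
Test a specific point where both sides are defined: x = -π/6, y = π/6.
LHS = cos(x+y) ≈ 1.0000
RHS = cos(x) + cos(y) ≈ 1.7321
Since 1.0000 ≠ 1.7321, the equation fails at this point, so it cannot hold for all real values of x and y for which both sides are defined.
The correct expansion is cos(x+y) = cos(x)cos(y) - sin(x)sin(y); cosine is not additive.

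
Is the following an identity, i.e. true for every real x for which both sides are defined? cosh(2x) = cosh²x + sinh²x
Claim: cosh(2x) = cosh²x + sinh²x.
Reasoning: cosh²x = (e^(2x) + 2 + e^(-2x))/4 and sinh²x = (e^(2x) - 2 + e^(-2x))/4. Adding gives (2e^(2x) + 2e^(-2x))/4 = (e^(2x) + e^(-2x))/2 = cosh(2x).
So the two sides agree for every real x for which both sides are defined.

Conclusion: Yes, this is an identity.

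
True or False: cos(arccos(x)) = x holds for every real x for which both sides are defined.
Claim: cos(arccos(x)) = x.
Reasoning: For -1 ≤ x ≤ 1 (where arccos is defined), arccos(x) is by definition an angle whose cosine equals x. Taking the cosine of that angle returns x. (Note the other order, arccos(cos x) = x, is NOT an identity.)
So the two sides agree for every real x for which both sides are defined.

Conclusion: True.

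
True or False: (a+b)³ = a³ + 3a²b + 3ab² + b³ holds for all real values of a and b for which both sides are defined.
True.

Claim: (a+b)³ = a³ + 3a²b + 3ab² + b³.
Reasoning: (a+b)³ = (a+b)(a+b)² = (a+b)(a² + 2ab + b²) = a³ + 2a²b + ab² + a²b + 2ab² + b³ = a³ + 3a²b + 3ab² + b³.
So the two sides agree for all real values of a and b for which both sides are defined.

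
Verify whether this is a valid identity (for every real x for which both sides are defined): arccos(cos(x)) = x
No, this is NOT an identity.

Claim: arccos(cos(x)) = x.
Test a specific point where both sides are defined: x = -π/6.
LHS = arccos(cos(x)) ≈ 0.5236
RHS = x ≈ -0.5236
Since 0.5236 ≠ -0.5236, the equation fails at this point, so it cannot hold for every real x for which both sides are defined.
arccos only returns values in [0, π], so arccos(cos(x)) = x holds only for x in that interval, not for all real x.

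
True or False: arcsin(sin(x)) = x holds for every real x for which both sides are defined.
False.

Claim: arcsin(sin(x)) = x.
Test a specific point where both sides are defined: x = 2π/3.
LHS = arcsin(sin(x)) ≈ 1.0472
RHS = x ≈ 2.0944
Since 1.0472 ≠ 2.0944, the equation fails at this point, so it cannot hold for every real x for which both sides are defined.
arcsin only returns values in [-π/2, π/2], so arcsin(sin(x)) = x holds only for x in that interval, not for all real x.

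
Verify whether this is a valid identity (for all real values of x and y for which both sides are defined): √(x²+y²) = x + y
Claim: √(x²+y²) = x + y.
Test a specific point where both sides are defined: x = -1, y = 4.
LHS = √(x²+y²) ≈ 4.1231
RHS = x + y ≈ 3.0000
Since 4.1231 ≠ 3.0000, the equation fails at this point, so it cannot hold for all real values of x and y for which both sides are defined.
(x+y)² = x² + 2xy + y², not x² + y², so the square root does not split this way.

Conclusion: No, this is NOT an identity.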